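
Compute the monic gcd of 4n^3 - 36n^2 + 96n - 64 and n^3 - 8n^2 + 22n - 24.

n - 4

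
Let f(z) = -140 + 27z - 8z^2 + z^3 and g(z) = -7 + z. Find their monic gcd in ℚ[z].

-7 + z

Repeated division with remainder:
  z^3 - 8z^2 + 27z - 140 = (z^2 - z + 20)(z - 7) + (0)
The last nonzero remainder z - 7 is already monic.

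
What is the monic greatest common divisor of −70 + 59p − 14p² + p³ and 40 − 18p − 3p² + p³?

10 − 7p + p²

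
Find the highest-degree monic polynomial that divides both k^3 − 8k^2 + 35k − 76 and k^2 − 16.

Apply the Euclidean algorithm:
  k^3 − 8k^2 + 35k − 76 = (k − 8)(k^2 − 16) + (51k − 204)
  k^2 − 16 = ((1/51)k + 4/51)(51k − 204) + (0)
Last nonzero remainder: 51k − 204. Dividing through by 51 gives the monic gcd k − 4.

k − 4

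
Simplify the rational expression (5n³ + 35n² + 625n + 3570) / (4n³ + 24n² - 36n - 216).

(5n² + 5n + 595)/(4n² - 36)

By polynomial division,
  5n³ + 35n² + 625n + 3570 = (5/4)(4n³ + 24n² - 36n - 216) + (5n² + 670n + 3840)
  4n³ + 24n² - 36n - 216 = ((4/5)n - 512/5)(5n² + 670n + 3840) + (65500n + 393000)
  5n² + 670n + 3840 = ((1/13100)n + 32/3275)(65500n + 393000) + (0)
Last nonzero remainder: 65500n + 393000. Dividing through by 65500 gives the monic gcd n + 6.
Cancel n + 6 from numerator and denominator to get the reduced form.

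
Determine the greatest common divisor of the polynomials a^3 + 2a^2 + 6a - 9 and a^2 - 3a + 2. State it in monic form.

Apply the Euclidean algorithm:
  a^3 + 2a^2 + 6a - 9 = (a + 5)(a^2 - 3a + 2) + (19a - 19)
  a^2 - 3a + 2 = ((1/19)a - 2/19)(19a - 19) + (0)
Last nonzero remainder: 19a - 19. Dividing through by 19 gives the monic gcd a - 1.

a - 1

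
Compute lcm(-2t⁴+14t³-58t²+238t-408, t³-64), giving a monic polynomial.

t⁶-3t⁵+17t⁴-115t³+192t²-1088t+3264

Euclidean algorithm in ℚ[t]:
  -2t⁴+14t³-58t²+238t-408 = (-2t+14)(t³-64) + (-58t²+110t+488)
  t³-64 = (-(1/58)t-55/1682)(-58t²+110t+488) + ((10101/841)t-40404/841)
  -58t²+110t+488 = (-(48778/10101)t-102602/10101)((10101/841)t-40404/841) + (0)
Last nonzero remainder: (10101/841)t-40404/841. Dividing through by 10101/841 gives the monic gcd t-4.
Then lcm(f, g) = f·g / gcd(f, g); expanding and making the result monic gives the answer.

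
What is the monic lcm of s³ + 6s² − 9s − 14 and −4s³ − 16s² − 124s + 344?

s⁵ + 12s⁴ + 70s³ + 190s² − 471s − 602

Repeated division with remainder:
  s³ + 6s² − 9s − 14 = (−1/4)(−4s³ − 16s² − 124s + 344) + (2s² − 40s + 72)
  −4s³ − 16s² − 124s + 344 = (−2s − 48)(2s² − 40s + 72) + (−1900s + 3800)
  2s² − 40s + 72 = (−(1/950)s + 9/475)(−1900s + 3800) + (0)
Last nonzero remainder: −1900s + 3800. Dividing through by −1900 gives the monic gcd s − 2.
Then lcm(f, g) = f·g / gcd(f, g); expanding and making the result monic gives the answer.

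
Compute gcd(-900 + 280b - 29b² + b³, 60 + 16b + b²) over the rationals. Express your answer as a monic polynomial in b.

Euclidean algorithm in ℚ[b]:
  b³ - 29b² + 280b - 900 = (b - 45)(b² + 16b + 60) + (940b + 1800)
  b² + 16b + 60 = ((1/940)b + 331/22090)(940b + 1800) + (72960/2209)
  940b + 1800 = ((103823/3648)b + 33135/608)(72960/2209) + (0)
The last nonzero remainder is the constant 72960/2209, so the polynomials are coprime and gcd = 1.

1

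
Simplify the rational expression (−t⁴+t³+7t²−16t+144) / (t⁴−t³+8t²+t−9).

By polynomial division,
  −t⁴+t³+7t²−16t+144 = (−1)(t⁴−t³+8t²+t−9) + (15t²−15t+135)
  t⁴−t³+8t²+t−9 = ((1/15)t²−1/15)(15t²−15t+135) + (0)
Last nonzero remainder: 15t²−15t+135. Dividing through by 15 gives the monic gcd t²−t+9.
Cancel t²−t+9 from numerator and denominator to get the reduced form.

(−t²+16)/(t²−1)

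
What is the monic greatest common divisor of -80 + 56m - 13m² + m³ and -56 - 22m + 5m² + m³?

Apply the Euclidean algorithm:
  m³ - 13m² + 56m - 80 = (m³ + 5m² - 22m - 56) + (-18m² + 78m - 24)
  m³ + 5m² - 22m - 56 = (-(1/18)m - 14/27)(-18m² + 78m - 24) + ((154/9)m - 616/9)
  -18m² + 78m - 24 = (-(81/77)m + 27/77)((154/9)m - 616/9) + (0)
Last nonzero remainder: (154/9)m - 616/9. Dividing through by 154/9 gives the monic gcd m - 4.

-4 + m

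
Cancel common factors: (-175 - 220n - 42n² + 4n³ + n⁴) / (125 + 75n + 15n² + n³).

(-7 - 6n + n²)/(5 + n)

Euclidean algorithm in ℚ[n]:
  n⁴ + 4n³ - 42n² - 220n - 175 = (n - 11)(n³ + 15n² + 75n + 125) + (48n² + 480n + 1200)
  n³ + 15n² + 75n + 125 = ((1/48)n + 5/48)(48n² + 480n + 1200) + (0)
Last nonzero remainder: 48n² + 480n + 1200. Dividing through by 48 gives the monic gcd n² + 10n + 25.
Cancel n² + 10n + 25 from numerator and denominator to get the reduced form.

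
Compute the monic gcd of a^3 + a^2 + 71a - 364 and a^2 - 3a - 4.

a - 4

By polynomial division,
  a^3 + a^2 + 71a - 364 = (a + 4)(a^2 - 3a - 4) + (87a - 348)
  a^2 - 3a - 4 = ((1/87)a + 1/87)(87a - 348) + (0)
Last nonzero remainder: 87a - 348. Dividing through by 87 gives the monic gcd a - 4.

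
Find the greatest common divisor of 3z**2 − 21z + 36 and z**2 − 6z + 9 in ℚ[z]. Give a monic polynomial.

Euclidean algorithm in ℚ[z]:
  3z**2 − 21z + 36 = (3)(z**2 − 6z + 9) + (−3z + 9)
  z**2 − 6z + 9 = (−(1/3)z + 1)(−3z + 9) + (0)
Last nonzero remainder: −3z + 9. Dividing through by −3 gives the monic gcd z − 3.

z − 3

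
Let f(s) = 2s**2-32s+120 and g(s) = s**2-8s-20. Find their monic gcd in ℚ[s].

By polynomial division,
  2s**2-32s+120 = (2)(s**2-8s-20) + (-16s+160)
  s**2-8s-20 = (-(1/16)s-1/8)(-16s+160) + (0)
Last nonzero remainder: -16s+160. Dividing through by -16 gives the monic gcd s-10.

s-10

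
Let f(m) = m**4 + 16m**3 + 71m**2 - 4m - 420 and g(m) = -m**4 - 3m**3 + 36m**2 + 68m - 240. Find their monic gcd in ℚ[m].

Repeated division with remainder:
  m**4 + 16m**3 + 71m**2 - 4m - 420 = (-1)(-m**4 - 3m**3 + 36m**2 + 68m - 240) + (13m**3 + 107m**2 + 64m - 660)
  -m**4 - 3m**3 + 36m**2 + 68m - 240 = (-(1/13)m + 68/169)(13m**3 + 107m**2 + 64m - 660) + (-(360/169)m**2 - (1440/169)m + 4320/169)
  13m**3 + 107m**2 + 64m - 660 = (-(2197/360)m - 1859/72)(-(360/169)m**2 - (1440/169)m + 4320/169) + (0)
Last nonzero remainder: -(360/169)m**2 - (1440/169)m + 4320/169. Dividing through by -360/169 gives the monic gcd m**2 + 4m - 12.

m**2 + 4m - 12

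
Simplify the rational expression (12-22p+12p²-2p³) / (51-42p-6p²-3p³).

(12-10p+2p²)/(51+9p+3p²)

Repeated division with remainder:
  -2p³+12p²-22p+12 = (2/3)(-3p³-6p²-42p+51) + (16p²+6p-22)
  -3p³-6p²-42p+51 = (-(3/16)p-39/128)(16p²+6p-22) + (-(2835/64)p+2835/64)
  16p²+6p-22 = (-(1024/2835)p-1408/2835)(-(2835/64)p+2835/64) + (0)
Last nonzero remainder: -(2835/64)p+2835/64. Dividing through by -2835/64 gives the monic gcd p-1.
Cancel p-1 from numerator and denominator to get the reduced form.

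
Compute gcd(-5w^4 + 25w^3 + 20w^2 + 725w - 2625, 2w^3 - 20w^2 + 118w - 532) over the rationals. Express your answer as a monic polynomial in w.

By polynomial division,
  -5w^4 + 25w^3 + 20w^2 + 725w - 2625 = (-(5/2)w - 25/2)(2w^3 - 20w^2 + 118w - 532) + (65w^2 + 870w - 9275)
  2w^3 - 20w^2 + 118w - 532 = ((2/65)w - 608/845)(65w^2 + 870w - 9275) + ((173964/169)w - 1217748/169)
  65w^2 + 870w - 9275 = ((10985/173964)w + 223925/173964)((173964/169)w - 1217748/169) + (0)
Last nonzero remainder: (173964/169)w - 1217748/169. Dividing through by 173964/169 gives the monic gcd w - 7.

w - 7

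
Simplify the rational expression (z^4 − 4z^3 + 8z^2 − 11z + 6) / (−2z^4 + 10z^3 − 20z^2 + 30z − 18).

Repeated division with remainder:
  z^4 − 4z^3 + 8z^2 − 11z + 6 = (−1/2)(−2z^4 + 10z^3 − 20z^2 + 30z − 18) + (z^3 − 2z^2 + 4z − 3)
  −2z^4 + 10z^3 − 20z^2 + 30z − 18 = (−2z + 6)(z^3 − 2z^2 + 4z − 3) + (0)
The last nonzero remainder z^3 − 2z^2 + 4z − 3 is already monic.
Cancel z^3 − 2z^2 + 4z − 3 from numerator and denominator to get the reduced form.

(−z + 2)/(2z − 6)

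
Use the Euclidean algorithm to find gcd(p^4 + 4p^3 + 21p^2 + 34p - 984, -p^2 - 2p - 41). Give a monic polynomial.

p^2 + 2p + 41

By polynomial division,
  p^4 + 4p^3 + 21p^2 + 34p - 984 = (-p^2 - 2p + 24)(-p^2 - 2p - 41) + (0)
Last nonzero remainder: -p^2 - 2p - 41. Dividing through by -1 gives the monic gcd p^2 + 2p + 41.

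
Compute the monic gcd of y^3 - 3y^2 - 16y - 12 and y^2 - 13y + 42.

y - 6

Repeated division with remainder:
  y^3 - 3y^2 - 16y - 12 = (y + 10)(y^2 - 13y + 42) + (72y - 432)
  y^2 - 13y + 42 = ((1/72)y - 7/72)(72y - 432) + (0)
Last nonzero remainder: 72y - 432. Dividing through by 72 gives the monic gcd y - 6.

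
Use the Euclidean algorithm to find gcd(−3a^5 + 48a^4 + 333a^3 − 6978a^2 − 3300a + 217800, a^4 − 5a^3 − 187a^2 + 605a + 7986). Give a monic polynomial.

a^3 − 16a^2 − 11a + 726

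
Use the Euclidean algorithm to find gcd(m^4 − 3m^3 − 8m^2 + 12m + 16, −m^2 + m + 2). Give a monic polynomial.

m^2 − m − 2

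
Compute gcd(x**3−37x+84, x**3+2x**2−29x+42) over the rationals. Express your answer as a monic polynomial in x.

x**2+4x−21

Apply the Euclidean algorithm:
  x**3−37x+84 = (x**3+2x**2−29x+42) + (−2x**2−8x+42)
  x**3+2x**2−29x+42 = (−(1/2)x+1)(−2x**2−8x+42) + (0)
Last nonzero remainder: −2x**2−8x+42. Dividing through by −2 gives the monic gcd x**2+4x−21.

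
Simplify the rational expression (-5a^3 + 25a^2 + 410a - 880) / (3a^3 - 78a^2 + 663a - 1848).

(-5a^2 - 30a + 80)/(3a^2 - 45a + 168)

By polynomial division,
  -5a^3 + 25a^2 + 410a - 880 = (-5/3)(3a^3 - 78a^2 + 663a - 1848) + (-105a^2 + 1515a - 3960)
  3a^3 - 78a^2 + 663a - 1848 = (-(1/35)a + 81/245)(-105a^2 + 1515a - 3960) + ((2400/49)a - 26400/49)
  -105a^2 + 1515a - 3960 = (-(343/160)a + 147/20)((2400/49)a - 26400/49) + (0)
Last nonzero remainder: (2400/49)a - 26400/49. Dividing through by 2400/49 gives the monic gcd a - 11.
Cancel a - 11 from numerator and denominator to get the reduced form.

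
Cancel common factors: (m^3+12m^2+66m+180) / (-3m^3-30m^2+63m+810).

(-m^2-6m-30)/(3m^2+12m-135)

Euclidean algorithm in ℚ[m]:
  m^3+12m^2+66m+180 = (-1/3)(-3m^3-30m^2+63m+810) + (2m^2+87m+450)
  -3m^3-30m^2+63m+810 = (-(3/2)m+201/4)(2m^2+87m+450) + (-(14535/4)m-43605/2)
  2m^2+87m+450 = (-(8/14535)m-20/969)(-(14535/4)m-43605/2) + (0)
Last nonzero remainder: -(14535/4)m-43605/2. Dividing through by -14535/4 gives the monic gcd m+6.
Cancel m+6 from numerator and denominator to get the reduced form.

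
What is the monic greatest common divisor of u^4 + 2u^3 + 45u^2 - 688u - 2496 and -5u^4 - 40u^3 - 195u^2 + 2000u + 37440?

u^3 - u^2 + 48u - 832

Apply the Euclidean algorithm:
  u^4 + 2u^3 + 45u^2 - 688u - 2496 = (-1/5)(-5u^4 - 40u^3 - 195u^2 + 2000u + 37440) + (-6u^3 + 6u^2 - 288u + 4992)
  -5u^4 - 40u^3 - 195u^2 + 2000u + 37440 = ((5/6)u + 15/2)(-6u^3 + 6u^2 - 288u + 4992) + (0)
Last nonzero remainder: -6u^3 + 6u^2 - 288u + 4992. Dividing through by -6 gives the monic gcd u^3 - u^2 + 48u - 832.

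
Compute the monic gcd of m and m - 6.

1

Repeated division with remainder:
  m = (m - 6) + (6)
  m - 6 = ((1/6)m - 1)(6) + (0)
The last nonzero remainder is the constant 6, so the polynomials are coprime and gcd = 1.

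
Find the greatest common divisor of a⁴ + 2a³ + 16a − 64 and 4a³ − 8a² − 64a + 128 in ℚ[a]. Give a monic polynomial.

a² + 2a − 8

Repeated division with remainder:
  a⁴ + 2a³ + 16a − 64 = ((1/4)a + 1)(4a³ − 8a² − 64a + 128) + (24a² + 48a − 192)
  4a³ − 8a² − 64a + 128 = ((1/6)a − 2/3)(24a² + 48a − 192) + (0)
Last nonzero remainder: 24a² + 48a − 192. Dividing through by 24 gives the monic gcd a² + 2a − 8.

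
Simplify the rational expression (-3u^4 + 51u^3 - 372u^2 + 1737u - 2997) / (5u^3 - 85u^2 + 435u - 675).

(-3u^2 + 15u - 111)/(5u - 25)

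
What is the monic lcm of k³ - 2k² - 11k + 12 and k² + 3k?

k⁴ - 2k³ - 11k² + 12k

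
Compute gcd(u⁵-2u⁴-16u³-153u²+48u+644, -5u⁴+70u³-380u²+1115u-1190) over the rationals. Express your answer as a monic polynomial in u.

By polynomial division,
  u⁵-2u⁴-16u³-153u²+48u+644 = (-(1/5)u-12/5)(-5u⁴+70u³-380u²+1115u-1190) + (76u³-842u²+2486u-2212)
  -5u⁴+70u³-380u²+1115u-1190 = (-(5/76)u+555/2888)(76u³-842u²+2486u-2212) + (-(78895/1444)u²+(710055/1444)u-552265/722)
  76u³-842u²+2486u-2212 = (-(109744/78895)u+228152/78895)(-(78895/1444)u²+(710055/1444)u-552265/722) + (0)
Last nonzero remainder: -(78895/1444)u²+(710055/1444)u-552265/722. Dividing through by -78895/1444 gives the monic gcd u²-9u+14.

u²-9u+14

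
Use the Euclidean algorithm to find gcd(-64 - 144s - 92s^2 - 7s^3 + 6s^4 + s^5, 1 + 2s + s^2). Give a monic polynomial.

1 + 2s + s^2

Apply the Euclidean algorithm:
  s^5 + 6s^4 - 7s^3 - 92s^2 - 144s - 64 = (s^3 + 4s^2 - 16s - 64)(s^2 + 2s + 1) + (0)
The last nonzero remainder s^2 + 2s + 1 is already monic.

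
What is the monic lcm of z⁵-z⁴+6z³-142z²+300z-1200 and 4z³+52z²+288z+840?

z⁶+6z⁵-z⁴-100z³-694z²+900z-8400

By polynomial division,
  z⁵-z⁴+6z³-142z²+300z-1200 = ((1/4)z²-(7/2)z+29)(4z³+52z²+288z+840) + (-852z²-5112z-25560)
  4z³+52z²+288z+840 = (-(1/213)z-7/213)(-852z²-5112z-25560) + (0)
Last nonzero remainder: -852z²-5112z-25560. Dividing through by -852 gives the monic gcd z²+6z+30.
Then lcm(f, g) = f·g / gcd(f, g); expanding and making the result monic gives the answer.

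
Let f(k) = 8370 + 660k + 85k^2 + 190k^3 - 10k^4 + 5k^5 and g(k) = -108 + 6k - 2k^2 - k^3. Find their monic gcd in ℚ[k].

Euclidean algorithm in ℚ[k]:
  5k^5 - 10k^4 + 190k^3 + 85k^2 + 660k + 8370 = (-5k^2 + 20k - 260)(-k^3 - 2k^2 + 6k - 108) + (-1095k^2 + 4380k - 19710)
  -k^3 - 2k^2 + 6k - 108 = ((1/1095)k + 2/365)(-1095k^2 + 4380k - 19710) + (0)
Last nonzero remainder: -1095k^2 + 4380k - 19710. Dividing through by -1095 gives the monic gcd k^2 - 4k + 18.

18 - 4k + k^2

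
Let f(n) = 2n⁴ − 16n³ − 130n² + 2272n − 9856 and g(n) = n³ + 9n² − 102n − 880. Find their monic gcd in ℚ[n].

n + 11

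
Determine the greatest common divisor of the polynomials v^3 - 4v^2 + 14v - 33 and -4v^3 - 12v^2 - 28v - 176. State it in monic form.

Repeated division with remainder:
  v^3 - 4v^2 + 14v - 33 = (-1/4)(-4v^3 - 12v^2 - 28v - 176) + (-7v^2 + 7v - 77)
  -4v^3 - 12v^2 - 28v - 176 = ((4/7)v + 16/7)(-7v^2 + 7v - 77) + (0)
Last nonzero remainder: -7v^2 + 7v - 77. Dividing through by -7 gives the monic gcd v^2 - v + 11.

v^2 - v + 11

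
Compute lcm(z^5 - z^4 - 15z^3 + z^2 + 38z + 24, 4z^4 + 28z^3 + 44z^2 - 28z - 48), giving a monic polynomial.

z^7 + 2z^6 - 22z^5 - 40z^4 + 101z^3 + 134z^2 - 80z - 96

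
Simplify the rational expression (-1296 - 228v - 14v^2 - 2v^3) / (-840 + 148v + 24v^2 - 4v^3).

Apply the Euclidean algorithm:
  -2v^3 - 14v^2 - 228v - 1296 = (1/2)(-4v^3 + 24v^2 + 148v - 840) + (-26v^2 - 302v - 876)
  -4v^3 + 24v^2 + 148v - 840 = ((2/13)v - 458/169)(-26v^2 - 302v - 876) + (-(90528/169)v - 543168/169)
  -26v^2 - 302v - 876 = ((2197/45264)v + 12337/45264)(-(90528/169)v - 543168/169) + (0)
Last nonzero remainder: -(90528/169)v - 543168/169. Dividing through by -90528/169 gives the monic gcd v + 6.
Cancel v + 6 from numerator and denominator to get the reduced form.

(108 + v + v^2)/(70 - 24v + 2v^2)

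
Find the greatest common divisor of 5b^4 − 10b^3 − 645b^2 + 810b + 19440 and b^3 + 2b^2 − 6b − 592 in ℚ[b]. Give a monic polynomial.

By polynomial division,
  5b^4 − 10b^3 − 645b^2 + 810b + 19440 = (5b − 20)(b^3 + 2b^2 − 6b − 592) + (−575b^2 + 3650b + 7600)
  b^3 + 2b^2 − 6b − 592 = (−(1/575)b − 192/13225)(−575b^2 + 3650b + 7600) + ((31850/529)b − 254800/529)
  −575b^2 + 3650b + 7600 = (−(12167/1274)b − 10051/637)((31850/529)b − 254800/529) + (0)
Last nonzero remainder: (31850/529)b − 254800/529. Dividing through by 31850/529 gives the monic gcd b − 8.

b − 8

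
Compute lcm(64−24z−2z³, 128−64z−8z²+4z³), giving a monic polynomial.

512−192z−32z²−4z³+z⁵

Euclidean algorithm in ℚ[z]:
  −2z³−24z+64 = (−1/2)(4z³−8z²−64z+128) + (−4z²−56z+128)
  4z³−8z²−64z+128 = (−z+16)(−4z²−56z+128) + (960z−1920)
  −4z²−56z+128 = (−(1/240)z−1/15)(960z−1920) + (0)
Last nonzero remainder: 960z−1920. Dividing through by 960 gives the monic gcd z−2.
Then lcm(f, g) = f·g / gcd(f, g); expanding and making the result monic gives the answer.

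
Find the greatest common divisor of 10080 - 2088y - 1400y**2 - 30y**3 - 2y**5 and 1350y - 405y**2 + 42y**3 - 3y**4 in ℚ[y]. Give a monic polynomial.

90 - 9y + y**2

Euclidean algorithm in ℚ[y]:
  -2y**5 - 30y**3 - 1400y**2 - 2088y + 10080 = ((2/3)y + 28/3)(-3y**4 + 42y**3 - 405y**2 + 1350y) + (-152y**3 + 1480y**2 - 14688y + 10080)
  -3y**4 + 42y**3 - 405y**2 + 1350y = ((3/152)y - 243/2888)(-152y**3 + 1480y**2 - 14688y + 10080) + ((3402/361)y**2 - (30618/361)y + 306180/361)
  -152y**3 + 1480y**2 - 14688y + 10080 = (-(27436/1701)y + 2888/243)((3402/361)y**2 - (30618/361)y + 306180/361) + (0)
Last nonzero remainder: (3402/361)y**2 - (30618/361)y + 306180/361. Dividing through by 3402/361 gives the monic gcd y**2 - 9y + 90.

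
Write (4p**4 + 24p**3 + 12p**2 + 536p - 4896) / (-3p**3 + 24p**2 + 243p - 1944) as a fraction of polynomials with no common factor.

Repeated division with remainder:
  4p**4 + 24p**3 + 12p**2 + 536p - 4896 = (-(4/3)p - 56/3)(-3p**3 + 24p**2 + 243p - 1944) + (784p**2 + 2480p - 41184)
  -3p**3 + 24p**2 + 243p - 1944 = (-(3/784)p + 1641/38416)(784p**2 + 2480p - 41184) + (-(49290/2401)p - 443610/2401)
  784p**2 + 2480p - 41184 = (-(941192/24645)p + 5493488/24645)(-(49290/2401)p - 443610/2401) + (0)
Last nonzero remainder: -(49290/2401)p - 443610/2401. Dividing through by -49290/2401 gives the monic gcd p + 9.
Cancel p + 9 from numerator and denominator to get the reduced form.

(-4p**3 + 12p**2 - 120p + 544)/(3p**2 - 51p + 216)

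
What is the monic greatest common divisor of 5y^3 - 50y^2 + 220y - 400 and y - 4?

Apply the Euclidean algorithm:
  5y^3 - 50y^2 + 220y - 400 = (5y^2 - 30y + 100)(y - 4) + (0)
The last nonzero remainder y - 4 is already monic.

y - 4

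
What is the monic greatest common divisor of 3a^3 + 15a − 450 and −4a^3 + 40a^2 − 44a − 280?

Euclidean algorithm in ℚ[a]:
  3a^3 + 15a − 450 = (−3/4)(−4a^3 + 40a^2 − 44a − 280) + (30a^2 − 18a − 660)
  −4a^3 + 40a^2 − 44a − 280 = (−(2/15)a + 94/75)(30a^2 − 18a − 660) + (−(2736/25)a + 2736/5)
  30a^2 − 18a − 660 = (−(125/456)a − 275/228)(−(2736/25)a + 2736/5) + (0)
Last nonzero remainder: −(2736/25)a + 2736/5. Dividing through by −2736/25 gives the monic gcd a − 5.

a − 5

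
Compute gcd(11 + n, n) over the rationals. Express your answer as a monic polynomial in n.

1

Euclidean algorithm in ℚ[n]:
  n + 11 = (n) + (11)
  n = ((1/11)n)(11) + (0)
The last nonzero remainder is the constant 11, so the polynomials are coprime and gcd = 1.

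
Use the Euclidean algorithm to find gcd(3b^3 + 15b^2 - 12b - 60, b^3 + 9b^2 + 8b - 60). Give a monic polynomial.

Repeated division with remainder:
  3b^3 + 15b^2 - 12b - 60 = (3)(b^3 + 9b^2 + 8b - 60) + (-12b^2 - 36b + 120)
  b^3 + 9b^2 + 8b - 60 = (-(1/12)b - 1/2)(-12b^2 - 36b + 120) + (0)
Last nonzero remainder: -12b^2 - 36b + 120. Dividing through by -12 gives the monic gcd b^2 + 3b - 10.

b^2 + 3b - 10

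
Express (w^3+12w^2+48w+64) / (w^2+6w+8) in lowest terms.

(w^2+8w+16)/(w+2)

Apply the Euclidean algorithm:
  w^3+12w^2+48w+64 = (w+6)(w^2+6w+8) + (4w+16)
  w^2+6w+8 = ((1/4)w+1/2)(4w+16) + (0)
Last nonzero remainder: 4w+16. Dividing through by 4 gives the monic gcd w+4.
Cancel w+4 from numerator and denominator to get the reduced form.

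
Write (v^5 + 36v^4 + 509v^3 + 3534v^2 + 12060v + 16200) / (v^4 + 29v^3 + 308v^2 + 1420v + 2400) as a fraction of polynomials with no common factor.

Euclidean algorithm in ℚ[v]:
  v^5 + 36v^4 + 509v^3 + 3534v^2 + 12060v + 16200 = (v + 7)(v^4 + 29v^3 + 308v^2 + 1420v + 2400) + (-2v^3 - 42v^2 - 280v - 600)
  v^4 + 29v^3 + 308v^2 + 1420v + 2400 = (-(1/2)v - 4)(-2v^3 - 42v^2 - 280v - 600) + (0)
Last nonzero remainder: -2v^3 - 42v^2 - 280v - 600. Dividing through by -2 gives the monic gcd v^3 + 21v^2 + 140v + 300.
Cancel v^3 + 21v^2 + 140v + 300 from numerator and denominator to get the reduced form.

(v^2 + 15v + 54)/(v + 8)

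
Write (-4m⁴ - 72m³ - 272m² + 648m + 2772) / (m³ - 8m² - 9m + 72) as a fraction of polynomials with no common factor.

Euclidean algorithm in ℚ[m]:
  -4m⁴ - 72m³ - 272m² + 648m + 2772 = (-4m - 104)(m³ - 8m² - 9m + 72) + (-1140m² + 10260)
  m³ - 8m² - 9m + 72 = (-(1/1140)m + 2/285)(-1140m² + 10260) + (0)
Last nonzero remainder: -1140m² + 10260. Dividing through by -1140 gives the monic gcd m² - 9.
Cancel m² - 9 from numerator and denominator to get the reduced form.

(-4m² - 72m - 308)/(m - 8)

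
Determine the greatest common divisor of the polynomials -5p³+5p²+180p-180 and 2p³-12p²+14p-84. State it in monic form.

Apply the Euclidean algorithm:
  -5p³+5p²+180p-180 = (-5/2)(2p³-12p²+14p-84) + (-25p²+215p-390)
  2p³-12p²+14p-84 = (-(2/25)p-26/125)(-25p²+215p-390) + ((688/25)p-4128/25)
  -25p²+215p-390 = (-(625/688)p+1625/688)((688/25)p-4128/25) + (0)
Last nonzero remainder: (688/25)p-4128/25. Dividing through by 688/25 gives the monic gcd p-6.

p-6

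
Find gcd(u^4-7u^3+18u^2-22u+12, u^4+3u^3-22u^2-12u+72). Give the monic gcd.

u^2-5u+6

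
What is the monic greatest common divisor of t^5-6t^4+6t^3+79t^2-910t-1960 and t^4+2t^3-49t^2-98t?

t^2-5t-14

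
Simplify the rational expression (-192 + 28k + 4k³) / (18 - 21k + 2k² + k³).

(64 + 12k + 4k²)/(-6 + 5k + k²)

By polynomial division,
  4k³ + 28k - 192 = (4)(k³ + 2k² - 21k + 18) + (-8k² + 112k - 264)
  k³ + 2k² - 21k + 18 = (-(1/8)k - 2)(-8k² + 112k - 264) + (170k - 510)
  -8k² + 112k - 264 = (-(4/85)k + 44/85)(170k - 510) + (0)
Last nonzero remainder: 170k - 510. Dividing through by 170 gives the monic gcd k - 3.
Cancel k - 3 from numerator and denominator to get the reduced form.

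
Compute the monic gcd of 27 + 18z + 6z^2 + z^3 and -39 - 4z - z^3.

By polynomial division,
  z^3 + 6z^2 + 18z + 27 = (-1)(-z^3 - 4z - 39) + (6z^2 + 14z - 12)
  -z^3 - 4z - 39 = (-(1/6)z + 7/18)(6z^2 + 14z - 12) + (-(103/9)z - 103/3)
  6z^2 + 14z - 12 = (-(54/103)z + 36/103)(-(103/9)z - 103/3) + (0)
Last nonzero remainder: -(103/9)z - 103/3. Dividing through by -103/9 gives the monic gcd z + 3.

3 + z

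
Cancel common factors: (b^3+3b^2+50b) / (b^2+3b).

Euclidean algorithm in ℚ[b]:
  b^3+3b^2+50b = (b)(b^2+3b) + (50b)
  b^2+3b = ((1/50)b+3/50)(50b) + (0)
Last nonzero remainder: 50b. Dividing through by 50 gives the monic gcd b.
Cancel b from numerator and denominator to get the reduced form.

(b^2+3b+50)/(b+3)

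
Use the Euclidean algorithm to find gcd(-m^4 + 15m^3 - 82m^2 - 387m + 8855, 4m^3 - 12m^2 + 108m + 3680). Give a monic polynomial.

Euclidean algorithm in ℚ[m]:
  -m^4 + 15m^3 - 82m^2 - 387m + 8855 = (-(1/4)m + 3)(4m^3 - 12m^2 + 108m + 3680) + (-19m^2 + 209m - 2185)
  4m^3 - 12m^2 + 108m + 3680 = (-(4/19)m - 32/19)(-19m^2 + 209m - 2185) + (0)
Last nonzero remainder: -19m^2 + 209m - 2185. Dividing through by -19 gives the monic gcd m^2 - 11m + 115.

m^2 - 11m + 115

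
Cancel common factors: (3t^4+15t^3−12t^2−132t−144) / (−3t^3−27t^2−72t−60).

Euclidean algorithm in ℚ[t]:
  3t^4+15t^3−12t^2−132t−144 = (−t+4)(−3t^3−27t^2−72t−60) + (24t^2+96t+96)
  −3t^3−27t^2−72t−60 = (−(1/8)t−5/8)(24t^2+96t+96) + (0)
Last nonzero remainder: 24t^2+96t+96. Dividing through by 24 gives the monic gcd t^2+4t+4.
Cancel t^2+4t+4 from numerator and denominator to get the reduced form.

(−t^2−t+12)/(t+5)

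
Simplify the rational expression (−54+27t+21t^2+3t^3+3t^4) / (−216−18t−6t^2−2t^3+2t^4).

(−6+3t+3t^2)/(−24−2t+2t^2)

By polynomial division,
  3t^4+3t^3+21t^2+27t−54 = (3/2)(2t^4−2t^3−6t^2−18t−216) + (6t^3+30t^2+54t+270)
  2t^4−2t^3−6t^2−18t−216 = ((1/3)t−2)(6t^3+30t^2+54t+270) + (36t^2+324)
  6t^3+30t^2+54t+270 = ((1/6)t+5/6)(36t^2+324) + (0)
Last nonzero remainder: 36t^2+324. Dividing through by 36 gives the monic gcd t^2+9.
Cancel t^2+9 from numerator and denominator to get the reduced form.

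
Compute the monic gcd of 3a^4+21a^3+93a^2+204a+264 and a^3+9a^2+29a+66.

a^2+3a+11

Euclidean algorithm in ℚ[a]:
  3a^4+21a^3+93a^2+204a+264 = (3a-6)(a^3+9a^2+29a+66) + (60a^2+180a+660)
  a^3+9a^2+29a+66 = ((1/60)a+1/10)(60a^2+180a+660) + (0)
Last nonzero remainder: 60a^2+180a+660. Dividing through by 60 gives the monic gcd a^2+3a+11.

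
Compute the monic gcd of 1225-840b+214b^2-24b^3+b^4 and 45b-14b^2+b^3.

-5+b

By polynomial division,
  b^4-24b^3+214b^2-840b+1225 = (b-10)(b^3-14b^2+45b) + (29b^2-390b+1225)
  b^3-14b^2+45b = ((1/29)b-16/841)(29b^2-390b+1225) + (-(3920/841)b+19600/841)
  29b^2-390b+1225 = (-(24389/3920)b+841/16)(-(3920/841)b+19600/841) + (0)
Last nonzero remainder: -(3920/841)b+19600/841. Dividing through by -3920/841 gives the monic gcd b-5.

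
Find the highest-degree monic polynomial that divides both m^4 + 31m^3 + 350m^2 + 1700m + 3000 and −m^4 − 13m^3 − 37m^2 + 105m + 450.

Apply the Euclidean algorithm:
  m^4 + 31m^3 + 350m^2 + 1700m + 3000 = (−1)(−m^4 − 13m^3 − 37m^2 + 105m + 450) + (18m^3 + 313m^2 + 1805m + 3450)
  −m^4 − 13m^3 − 37m^2 + 105m + 450 = (−(1/18)m + 79/324)(18m^3 + 313m^2 + 1805m + 3450) + (−(4225/324)m^2 − (46475/324)m − 21125/54)
  18m^3 + 313m^2 + 1805m + 3450 = (−(5832/4225)m − 7452/845)(−(4225/324)m^2 − (46475/324)m − 21125/54) + (0)
Last nonzero remainder: −(4225/324)m^2 − (46475/324)m − 21125/54. Dividing through by −4225/324 gives the monic gcd m^2 + 11m + 30.

m^2 + 11m + 30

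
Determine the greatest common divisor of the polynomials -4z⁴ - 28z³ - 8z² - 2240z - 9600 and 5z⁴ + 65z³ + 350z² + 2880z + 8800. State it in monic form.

z² + 14z + 40

By polynomial division,
  -4z⁴ - 28z³ - 8z² - 2240z - 9600 = (-4/5)(5z⁴ + 65z³ + 350z² + 2880z + 8800) + (24z³ + 272z² + 64z - 2560)
  5z⁴ + 65z³ + 350z² + 2880z + 8800 = ((5/24)z + 25/72)(24z³ + 272z² + 64z - 2560) + ((2180/9)z² + (30520/9)z + 87200/9)
  24z³ + 272z² + 64z - 2560 = ((54/545)z - 144/545)((2180/9)z² + (30520/9)z + 87200/9) + (0)
Last nonzero remainder: (2180/9)z² + (30520/9)z + 87200/9. Dividing through by 2180/9 gives the monic gcd z² + 14z + 40.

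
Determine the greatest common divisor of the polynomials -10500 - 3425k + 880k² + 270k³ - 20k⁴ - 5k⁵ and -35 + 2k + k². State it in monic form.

-35 + 2k + k²

Apply the Euclidean algorithm:
  -5k⁵ - 20k⁴ + 270k³ + 880k² - 3425k - 10500 = (-5k³ - 10k² + 115k + 300)(k² + 2k - 35) + (0)
The last nonzero remainder k² + 2k - 35 is already monic.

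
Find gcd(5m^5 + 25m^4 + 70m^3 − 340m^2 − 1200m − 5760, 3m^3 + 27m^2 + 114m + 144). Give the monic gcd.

m^2 + 7m + 24

Euclidean algorithm in ℚ[m]:
  5m^5 + 25m^4 + 70m^3 − 340m^2 − 1200m − 5760 = ((5/3)m^2 − (20/3)m + 20)(3m^3 + 27m^2 + 114m + 144) + (−360m^2 − 2520m − 8640)
  3m^3 + 27m^2 + 114m + 144 = (−(1/120)m − 1/60)(−360m^2 − 2520m − 8640) + (0)
Last nonzero remainder: −360m^2 − 2520m − 8640. Dividing through by −360 gives the monic gcd m^2 + 7m + 24.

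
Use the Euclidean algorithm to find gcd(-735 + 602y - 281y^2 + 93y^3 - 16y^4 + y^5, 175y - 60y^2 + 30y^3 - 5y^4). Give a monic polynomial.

By polynomial division,
  y^5 - 16y^4 + 93y^3 - 281y^2 + 602y - 735 = (-(1/5)y + 2)(-5y^4 + 30y^3 - 60y^2 + 175y) + (21y^3 - 126y^2 + 252y - 735)
  -5y^4 + 30y^3 - 60y^2 + 175y = (-(5/21)y)(21y^3 - 126y^2 + 252y - 735) + (0)
Last nonzero remainder: 21y^3 - 126y^2 + 252y - 735. Dividing through by 21 gives the monic gcd y^3 - 6y^2 + 12y - 35.

-35 + 12y - 6y^2 + y^3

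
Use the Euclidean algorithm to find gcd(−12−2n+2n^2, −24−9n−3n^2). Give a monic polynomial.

1

Apply the Euclidean algorithm:
  2n^2−2n−12 = (−2/3)(−3n^2−9n−24) + (−8n−28)
  −3n^2−9n−24 = ((3/8)n−3/16)(−8n−28) + (−117/4)
  −8n−28 = ((32/117)n+112/117)(−117/4) + (0)
The last nonzero remainder is the constant −117/4, so the polynomials are coprime and gcd = 1.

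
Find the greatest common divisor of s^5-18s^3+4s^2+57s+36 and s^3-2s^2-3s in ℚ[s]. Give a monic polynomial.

s^2-2s-3

Apply the Euclidean algorithm:
  s^5-18s^3+4s^2+57s+36 = (s^2+2s-11)(s^3-2s^2-3s) + (-12s^2+24s+36)
  s^3-2s^2-3s = (-(1/12)s)(-12s^2+24s+36) + (0)
Last nonzero remainder: -12s^2+24s+36. Dividing through by -12 gives the monic gcd s^2-2s-3.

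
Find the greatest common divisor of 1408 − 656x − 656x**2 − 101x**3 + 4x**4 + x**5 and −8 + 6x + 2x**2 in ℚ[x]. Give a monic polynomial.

−4 + 3x + x**2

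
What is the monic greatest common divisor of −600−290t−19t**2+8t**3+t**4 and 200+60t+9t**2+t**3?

5+t

By polynomial division,
  t**4+8t**3−19t**2−290t−600 = (t−1)(t**3+9t**2+60t+200) + (−70t**2−430t−400)
  t**3+9t**2+60t+200 = (−(1/70)t−2/49)(−70t**2−430t−400) + ((1800/49)t+9000/49)
  −70t**2−430t−400 = (−(343/180)t−98/45)((1800/49)t+9000/49) + (0)
Last nonzero remainder: (1800/49)t+9000/49. Dividing through by 1800/49 gives the monic gcd t+5.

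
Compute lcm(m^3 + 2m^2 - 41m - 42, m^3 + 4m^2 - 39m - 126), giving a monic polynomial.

Repeated division with remainder:
  m^3 + 2m^2 - 41m - 42 = (m^3 + 4m^2 - 39m - 126) + (-2m^2 - 2m + 84)
  m^3 + 4m^2 - 39m - 126 = (-(1/2)m - 3/2)(-2m^2 - 2m + 84) + (0)
Last nonzero remainder: -2m^2 - 2m + 84. Dividing through by -2 gives the monic gcd m^2 + m - 42.
Then lcm(f, g) = f·g / gcd(f, g); expanding and making the result monic gives the answer.

m^4 + 5m^3 - 35m^2 - 165m - 126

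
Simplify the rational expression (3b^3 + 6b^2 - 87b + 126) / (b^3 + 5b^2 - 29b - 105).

Repeated division with remainder:
  3b^3 + 6b^2 - 87b + 126 = (3)(b^3 + 5b^2 - 29b - 105) + (-9b^2 + 441)
  b^3 + 5b^2 - 29b - 105 = (-(1/9)b - 5/9)(-9b^2 + 441) + (20b + 140)
  -9b^2 + 441 = (-(9/20)b + 63/20)(20b + 140) + (0)
Last nonzero remainder: 20b + 140. Dividing through by 20 gives the monic gcd b + 7.
Cancel b + 7 from numerator and denominator to get the reduced form.

(3b^2 - 15b + 18)/(b^2 - 2b - 15)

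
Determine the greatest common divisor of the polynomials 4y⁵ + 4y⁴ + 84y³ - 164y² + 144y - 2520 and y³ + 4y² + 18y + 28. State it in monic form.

By polynomial division,
  4y⁵ + 4y⁴ + 84y³ - 164y² + 144y - 2520 = (4y² - 12y + 60)(y³ + 4y² + 18y + 28) + (-300y² - 600y - 4200)
  y³ + 4y² + 18y + 28 = (-(1/300)y - 1/150)(-300y² - 600y - 4200) + (0)
Last nonzero remainder: -300y² - 600y - 4200. Dividing through by -300 gives the monic gcd y² + 2y + 14.

y² + 2y + 14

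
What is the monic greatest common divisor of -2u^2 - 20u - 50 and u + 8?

Euclidean algorithm in ℚ[u]:
  -2u^2 - 20u - 50 = (-2u - 4)(u + 8) + (-18)
  u + 8 = (-(1/18)u - 4/9)(-18) + (0)
The last nonzero remainder is the constant -18, so the polynomials are coprime and gcd = 1.

1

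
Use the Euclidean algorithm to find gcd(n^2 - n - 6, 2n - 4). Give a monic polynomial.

Repeated division with remainder:
  n^2 - n - 6 = ((1/2)n + 1/2)(2n - 4) + (-4)
  2n - 4 = (-(1/2)n + 1)(-4) + (0)
The last nonzero remainder is the constant -4, so the polynomials are coprime and gcd = 1.

1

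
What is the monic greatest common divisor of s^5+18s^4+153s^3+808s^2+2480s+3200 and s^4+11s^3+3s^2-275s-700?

Repeated division with remainder:
  s^5+18s^4+153s^3+808s^2+2480s+3200 = (s+7)(s^4+11s^3+3s^2-275s-700) + (73s^3+1062s^2+5105s+8100)
  s^4+11s^3+3s^2-275s-700 = ((1/73)s-259/5329)(73s^3+1062s^2+5105s+8100) + (-(81620/5329)s^2-(734580/5329)s-1632400/5329)
  73s^3+1062s^2+5105s+8100 = (-(389017/81620)s-431649/16324)(-(81620/5329)s^2-(734580/5329)s-1632400/5329) + (0)
Last nonzero remainder: -(81620/5329)s^2-(734580/5329)s-1632400/5329. Dividing through by -81620/5329 gives the monic gcd s^2+9s+20.

s^2+9s+20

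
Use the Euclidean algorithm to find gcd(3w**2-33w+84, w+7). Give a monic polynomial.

Apply the Euclidean algorithm:
  3w**2-33w+84 = (3w-54)(w+7) + (462)
  w+7 = ((1/462)w+1/66)(462) + (0)
The last nonzero remainder is the constant 462, so the polynomials are coprime and gcd = 1.

1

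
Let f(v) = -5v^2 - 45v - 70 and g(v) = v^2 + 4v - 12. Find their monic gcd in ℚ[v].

1

Apply the Euclidean algorithm:
  -5v^2 - 45v - 70 = (-5)(v^2 + 4v - 12) + (-25v - 130)
  v^2 + 4v - 12 = (-(1/25)v + 6/125)(-25v - 130) + (-144/25)
  -25v - 130 = ((625/144)v + 1625/72)(-144/25) + (0)
The last nonzero remainder is the constant -144/25, so the polynomials are coprime and gcd = 1.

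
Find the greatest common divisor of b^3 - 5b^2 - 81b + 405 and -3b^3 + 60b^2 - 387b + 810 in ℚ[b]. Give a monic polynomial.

b^2 - 14b + 45

Repeated division with remainder:
  b^3 - 5b^2 - 81b + 405 = (-1/3)(-3b^3 + 60b^2 - 387b + 810) + (15b^2 - 210b + 675)
  -3b^3 + 60b^2 - 387b + 810 = (-(1/5)b + 6/5)(15b^2 - 210b + 675) + (0)
Last nonzero remainder: 15b^2 - 210b + 675. Dividing through by 15 gives the monic gcd b^2 - 14b + 45.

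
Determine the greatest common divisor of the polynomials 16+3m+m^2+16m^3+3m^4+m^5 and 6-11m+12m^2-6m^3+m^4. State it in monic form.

Apply the Euclidean algorithm:
  m^5+3m^4+16m^3+m^2+3m+16 = (m+9)(m^4-6m^3+12m^2-11m+6) + (58m^3-96m^2+96m-38)
  m^4-6m^3+12m^2-11m+6 = ((1/58)m-63/841)(58m^3-96m^2+96m-38) + ((2652/841)m^2-(2652/841)m+2652/841)
  58m^3-96m^2+96m-38 = ((24389/1326)m-15979/1326)((2652/841)m^2-(2652/841)m+2652/841) + (0)
Last nonzero remainder: (2652/841)m^2-(2652/841)m+2652/841. Dividing through by 2652/841 gives the monic gcd m^2-m+1.

1-m+m^2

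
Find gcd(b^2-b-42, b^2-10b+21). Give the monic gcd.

b-7

Euclidean algorithm in ℚ[b]:
  b^2-b-42 = (b^2-10b+21) + (9b-63)
  b^2-10b+21 = ((1/9)b-1/3)(9b-63) + (0)
Last nonzero remainder: 9b-63. Dividing through by 9 gives the monic gcd b-7.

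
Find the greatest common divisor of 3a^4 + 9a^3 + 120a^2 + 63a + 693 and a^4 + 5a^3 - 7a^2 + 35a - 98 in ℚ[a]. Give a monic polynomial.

a^2 + 7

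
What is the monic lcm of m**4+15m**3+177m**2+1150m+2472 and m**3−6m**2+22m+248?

Apply the Euclidean algorithm:
  m**4+15m**3+177m**2+1150m+2472 = (m+21)(m**3−6m**2+22m+248) + (281m**2+440m−2736)
  m**3−6m**2+22m+248 = ((1/281)m−2126/78961)(281m**2+440m−2736) + ((3441398/78961)m+13765592/78961)
  281m**2+440m−2736 = ((22188041/3441398)m−27004662/1720699)((3441398/78961)m+13765592/78961) + (0)
Last nonzero remainder: (3441398/78961)m+13765592/78961. Dividing through by 3441398/78961 gives the monic gcd m+4.
Then lcm(f, g) = f·g / gcd(f, g); expanding and making the result monic gives the answer.

m**6+5m**5+89m**4+310m**3+1946m**2+46580m+153264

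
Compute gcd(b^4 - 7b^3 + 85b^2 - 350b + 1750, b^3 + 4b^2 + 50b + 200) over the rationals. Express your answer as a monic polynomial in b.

b^2 + 50

Repeated division with remainder:
  b^4 - 7b^3 + 85b^2 - 350b + 1750 = (b - 11)(b^3 + 4b^2 + 50b + 200) + (79b^2 + 3950)
  b^3 + 4b^2 + 50b + 200 = ((1/79)b + 4/79)(79b^2 + 3950) + (0)
Last nonzero remainder: 79b^2 + 3950. Dividing through by 79 gives the monic gcd b^2 + 50.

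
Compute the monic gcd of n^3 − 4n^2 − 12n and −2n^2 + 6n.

n

Repeated division with remainder:
  n^3 − 4n^2 − 12n = (−(1/2)n + 1/2)(−2n^2 + 6n) + (−15n)
  −2n^2 + 6n = ((2/15)n − 2/5)(−15n) + (0)
Last nonzero remainder: −15n. Dividing through by −15 gives the monic gcd n.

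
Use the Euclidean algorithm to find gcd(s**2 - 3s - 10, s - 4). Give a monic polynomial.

1

Euclidean algorithm in ℚ[s]:
  s**2 - 3s - 10 = (s + 1)(s - 4) + (-6)
  s - 4 = (-(1/6)s + 2/3)(-6) + (0)
The last nonzero remainder is the constant -6, so the polynomials are coprime and gcd = 1.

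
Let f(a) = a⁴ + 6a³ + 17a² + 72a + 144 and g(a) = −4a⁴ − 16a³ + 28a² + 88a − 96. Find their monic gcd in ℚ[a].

Apply the Euclidean algorithm:
  a⁴ + 6a³ + 17a² + 72a + 144 = (−1/4)(−4a⁴ − 16a³ + 28a² + 88a − 96) + (2a³ + 24a² + 94a + 120)
  −4a⁴ − 16a³ + 28a² + 88a − 96 = (−2a + 16)(2a³ + 24a² + 94a + 120) + (−168a² − 1176a − 2016)
  2a³ + 24a² + 94a + 120 = (−(1/84)a − 5/84)(−168a² − 1176a − 2016) + (0)
Last nonzero remainder: −168a² − 1176a − 2016. Dividing through by −168 gives the monic gcd a² + 7a + 12.

a² + 7a + 12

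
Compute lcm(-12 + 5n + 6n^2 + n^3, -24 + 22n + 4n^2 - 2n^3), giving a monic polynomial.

48 - 32n - 19n^2 + 2n^3 + n^4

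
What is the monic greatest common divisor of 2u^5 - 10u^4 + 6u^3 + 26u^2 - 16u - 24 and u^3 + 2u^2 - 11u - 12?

Apply the Euclidean algorithm:
  2u^5 - 10u^4 + 6u^3 + 26u^2 - 16u - 24 = (2u^2 - 14u + 56)(u^3 + 2u^2 - 11u - 12) + (-216u^2 + 432u + 648)
  u^3 + 2u^2 - 11u - 12 = (-(1/216)u - 1/54)(-216u^2 + 432u + 648) + (0)
Last nonzero remainder: -216u^2 + 432u + 648. Dividing through by -216 gives the monic gcd u^2 - 2u - 3.

u^2 - 2u - 3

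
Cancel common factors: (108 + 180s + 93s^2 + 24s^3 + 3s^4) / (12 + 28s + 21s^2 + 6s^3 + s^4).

(9 + 3s)/(1 + s)

Apply the Euclidean algorithm:
  3s^4 + 24s^3 + 93s^2 + 180s + 108 = (3)(s^4 + 6s^3 + 21s^2 + 28s + 12) + (6s^3 + 30s^2 + 96s + 72)
  s^4 + 6s^3 + 21s^2 + 28s + 12 = ((1/6)s + 1/6)(6s^3 + 30s^2 + 96s + 72) + (0)
Last nonzero remainder: 6s^3 + 30s^2 + 96s + 72. Dividing through by 6 gives the monic gcd s^3 + 5s^2 + 16s + 12.
Cancel s^3 + 5s^2 + 16s + 12 from numerator and denominator to get the reduced form.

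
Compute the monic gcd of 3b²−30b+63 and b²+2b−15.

Repeated division with remainder:
  3b²−30b+63 = (3)(b²+2b−15) + (−36b+108)
  b²+2b−15 = (−(1/36)b−5/36)(−36b+108) + (0)
Last nonzero remainder: −36b+108. Dividing through by −36 gives the monic gcd b−3.

b−3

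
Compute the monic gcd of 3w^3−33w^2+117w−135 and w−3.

Apply the Euclidean algorithm:
  3w^3−33w^2+117w−135 = (3w^2−24w+45)(w−3) + (0)
The last nonzero remainder w−3 is already monic.

w−3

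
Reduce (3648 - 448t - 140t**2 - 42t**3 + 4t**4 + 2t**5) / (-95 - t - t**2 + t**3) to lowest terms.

(192 - 64t - 4t**2 + 2t**3)/(-5 + t)

Apply the Euclidean algorithm:
  2t**5 + 4t**4 - 42t**3 - 140t**2 - 448t + 3648 = (2t**2 + 6t - 34)(t**3 - t**2 - t - 95) + (22t**2 + 88t + 418)
  t**3 - t**2 - t - 95 = ((1/22)t - 5/22)(22t**2 + 88t + 418) + (0)
Last nonzero remainder: 22t**2 + 88t + 418. Dividing through by 22 gives the monic gcd t**2 + 4t + 19.
Cancel t**2 + 4t + 19 from numerator and denominator to get the reduced form.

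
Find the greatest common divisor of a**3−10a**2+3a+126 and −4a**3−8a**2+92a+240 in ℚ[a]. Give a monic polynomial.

a+3

Repeated division with remainder:
  a**3−10a**2+3a+126 = (−1/4)(−4a**3−8a**2+92a+240) + (−12a**2+26a+186)
  −4a**3−8a**2+92a+240 = ((1/3)a+25/18)(−12a**2+26a+186) + (−(55/9)a−55/3)
  −12a**2+26a+186 = ((108/55)a−558/55)(−(55/9)a−55/3) + (0)
Last nonzero remainder: −(55/9)a−55/3. Dividing through by −55/9 gives the monic gcd a+3.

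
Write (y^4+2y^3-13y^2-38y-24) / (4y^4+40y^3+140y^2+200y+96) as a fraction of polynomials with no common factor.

Apply the Euclidean algorithm:
  y^4+2y^3-13y^2-38y-24 = (1/4)(4y^4+40y^3+140y^2+200y+96) + (-8y^3-48y^2-88y-48)
  4y^4+40y^3+140y^2+200y+96 = (-(1/2)y-2)(-8y^3-48y^2-88y-48) + (0)
Last nonzero remainder: -8y^3-48y^2-88y-48. Dividing through by -8 gives the monic gcd y^3+6y^2+11y+6.
Cancel y^3+6y^2+11y+6 from numerator and denominator to get the reduced form.

(y-4)/(4y+16)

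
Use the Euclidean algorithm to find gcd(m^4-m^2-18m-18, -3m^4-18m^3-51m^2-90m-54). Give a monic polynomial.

Apply the Euclidean algorithm:
  m^4-m^2-18m-18 = (-1/3)(-3m^4-18m^3-51m^2-90m-54) + (-6m^3-18m^2-48m-36)
  -3m^4-18m^3-51m^2-90m-54 = ((1/2)m+3/2)(-6m^3-18m^2-48m-36) + (0)
Last nonzero remainder: -6m^3-18m^2-48m-36. Dividing through by -6 gives the monic gcd m^3+3m^2+8m+6.

m^3+3m^2+8m+6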